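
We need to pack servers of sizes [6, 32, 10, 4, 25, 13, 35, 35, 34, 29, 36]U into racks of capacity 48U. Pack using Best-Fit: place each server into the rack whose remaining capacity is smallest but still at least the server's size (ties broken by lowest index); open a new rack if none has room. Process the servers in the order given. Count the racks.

7 racks

Put 6U in rack 1; 42U remain.
Put 32U in rack 1; 10U remain.
Put 10U in rack 1; 0U remain.
Put 4U in rack 2; 44U remain.
Put 25U in rack 2; 19U remain.
Put 13U in rack 2; 6U remain.
Put 35U in rack 3; 13U remain.
Put 35U in rack 4; 13U remain.
Put 34U in rack 5; 14U remain.
Put 29U in rack 6; 19U remain.
Put 36U in rack 7; 12U remain.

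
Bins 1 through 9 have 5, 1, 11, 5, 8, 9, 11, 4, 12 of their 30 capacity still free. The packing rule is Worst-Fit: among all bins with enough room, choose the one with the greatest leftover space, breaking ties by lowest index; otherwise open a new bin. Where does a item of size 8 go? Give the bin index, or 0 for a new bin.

9

Bins with room: bin 3 (11), bin 5 (8), bin 6 (9), bin 7 (11), bin 9 (12).
Most room is bin 9 with 12 free.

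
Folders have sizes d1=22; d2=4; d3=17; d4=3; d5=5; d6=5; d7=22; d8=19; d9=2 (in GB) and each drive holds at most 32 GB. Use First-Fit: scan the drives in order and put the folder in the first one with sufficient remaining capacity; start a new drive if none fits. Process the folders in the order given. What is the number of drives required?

4

Put d1 (22 GB) in drive 1; 10 GB remain.
Put d2 (4 GB) in drive 1; 6 GB remain.
Put d3 (17 GB) in drive 2; 15 GB remain.
Put d4 (3 GB) in drive 1; 3 GB remain.
Put d5 (5 GB) in drive 2; 10 GB remain.
Put d6 (5 GB) in drive 2; 5 GB remain.
Put d7 (22 GB) in drive 3; 10 GB remain.
Put d8 (19 GB) in drive 4; 13 GB remain.
Put d9 (2 GB) in drive 1; 1 GB remain.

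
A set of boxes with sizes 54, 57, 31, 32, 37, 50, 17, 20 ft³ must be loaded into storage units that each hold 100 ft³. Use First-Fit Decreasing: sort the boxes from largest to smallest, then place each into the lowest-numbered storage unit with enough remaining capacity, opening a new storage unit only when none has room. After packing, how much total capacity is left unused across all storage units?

Sorted descending: 57, 54, 50, 37, 32, 31, 20, 17.
Put 57 ft³ in storage unit 1; 43 ft³ remain.
Put 54 ft³ in storage unit 2; 46 ft³ remain.
Put 50 ft³ in storage unit 3; 50 ft³ remain.
Put 37 ft³ in storage unit 1; 6 ft³ remain.
Put 32 ft³ in storage unit 2; 14 ft³ remain.
Put 31 ft³ in storage unit 3; 19 ft³ remain.
Put 20 ft³ in storage unit 4; 80 ft³ remain.
Put 17 ft³ in storage unit 3; 2 ft³ remain.
4 storage units × 100 ft³ = 400 ft³; used 298 ft³; unused 102 ft³.

102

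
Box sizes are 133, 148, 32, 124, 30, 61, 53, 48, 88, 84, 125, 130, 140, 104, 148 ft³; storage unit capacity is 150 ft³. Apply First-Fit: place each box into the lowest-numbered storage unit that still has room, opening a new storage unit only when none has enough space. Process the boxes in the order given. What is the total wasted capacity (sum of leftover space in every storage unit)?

Put 133 ft³ in storage unit 1; 17 ft³ remain.
Put 148 ft³ in storage unit 2; 2 ft³ remain.
Put 32 ft³ in storage unit 3; 118 ft³ remain.
Put 124 ft³ in storage unit 4; 26 ft³ remain.
Put 30 ft³ in storage unit 3; 88 ft³ remain.
Put 61 ft³ in storage unit 3; 27 ft³ remain.
Put 53 ft³ in storage unit 5; 97 ft³ remain.
Put 48 ft³ in storage unit 5; 49 ft³ remain.
Put 88 ft³ in storage unit 6; 62 ft³ remain.
Put 84 ft³ in storage unit 7; 66 ft³ remain.
Put 125 ft³ in storage unit 8; 25 ft³ remain.
Put 130 ft³ in storage unit 9; 20 ft³ remain.
Put 140 ft³ in storage unit 10; 10 ft³ remain.
Put 104 ft³ in storage unit 11; 46 ft³ remain.
Put 148 ft³ in storage unit 12; 2 ft³ remain.
12 storage units × 150 ft³ = 1800 ft³; used 1448 ft³; unused 352 ft³.

352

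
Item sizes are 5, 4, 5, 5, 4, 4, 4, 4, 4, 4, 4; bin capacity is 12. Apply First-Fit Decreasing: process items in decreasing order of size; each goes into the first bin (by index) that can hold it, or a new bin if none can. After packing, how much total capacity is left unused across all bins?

Sorted descending: 5, 5, 5, 4, 4, 4, 4, 4, 4, 4, 4.
bin 1: place 5, 7 left
bin 1: place 5, 2 left
bin 2: place 5, 7 left
bin 2: place 4, 3 left
bin 3: place 4, 8 left
bin 3: place 4, 4 left
bin 3: place 4, 0 left
bin 4: place 4, 8 left
bin 4: place 4, 4 left
bin 4: place 4, 0 left
bin 5: place 4, 8 left
5 bins × 12 = 60; used 47; unused 13.

13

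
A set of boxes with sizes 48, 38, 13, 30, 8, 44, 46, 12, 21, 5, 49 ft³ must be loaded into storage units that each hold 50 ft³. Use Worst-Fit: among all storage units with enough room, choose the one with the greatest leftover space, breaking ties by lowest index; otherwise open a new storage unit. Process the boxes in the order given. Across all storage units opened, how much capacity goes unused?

36

storage unit 1: place 48 ft³, 2 ft³ left
storage unit 2: place 38 ft³, 12 ft³ left
storage unit 3: place 13 ft³, 37 ft³ left
storage unit 3: place 30 ft³, 7 ft³ left
storage unit 2: place 8 ft³, 4 ft³ left
storage unit 4: place 44 ft³, 6 ft³ left
storage unit 5: place 46 ft³, 4 ft³ left
storage unit 6: place 12 ft³, 38 ft³ left
storage unit 6: place 21 ft³, 17 ft³ left
storage unit 6: place 5 ft³, 12 ft³ left
storage unit 7: place 49 ft³, 1 ft³ left
7 storage units × 50 ft³ = 350 ft³; used 314 ft³; unused 36 ft³.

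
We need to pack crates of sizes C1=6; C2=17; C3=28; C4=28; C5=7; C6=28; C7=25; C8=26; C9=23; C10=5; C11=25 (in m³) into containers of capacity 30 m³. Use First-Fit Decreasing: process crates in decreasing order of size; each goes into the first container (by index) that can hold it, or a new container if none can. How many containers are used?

8 containers

Sorted descending: 28, 28, 28, 26, 25, 25, 23, 17, 7, 6, 5.
Put 28 m³ in container 1; 2 m³ remain.
Put 28 m³ in container 2; 2 m³ remain.
Put 28 m³ in container 3; 2 m³ remain.
Put 26 m³ in container 4; 4 m³ remain.
Put 25 m³ in container 5; 5 m³ remain.
Put 25 m³ in container 6; 5 m³ remain.
Put 23 m³ in container 7; 7 m³ remain.
Put 17 m³ in container 8; 13 m³ remain.
Put 7 m³ in container 7; 0 m³ remain.
Put 6 m³ in container 8; 7 m³ remain.
Put 5 m³ in container 5; 0 m³ remain.
Final containers: [28] [28] [28] [26] [25,5] [25] [23,7] [17,6].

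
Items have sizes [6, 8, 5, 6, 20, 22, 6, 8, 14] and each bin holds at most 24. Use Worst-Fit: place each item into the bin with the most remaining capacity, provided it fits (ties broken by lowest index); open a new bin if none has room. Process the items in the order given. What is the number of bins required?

bin 1: place 6, 18 left
bin 1: place 8, 10 left
bin 1: place 5, 5 left
bin 2: place 6, 18 left
bin 3: place 20, 4 left
bin 4: place 22, 2 left
bin 2: place 6, 12 left
bin 2: place 8, 4 left
bin 5: place 14, 10 left
Final bins: [6,8,5] [6,6,8] [20] [22] [14].

5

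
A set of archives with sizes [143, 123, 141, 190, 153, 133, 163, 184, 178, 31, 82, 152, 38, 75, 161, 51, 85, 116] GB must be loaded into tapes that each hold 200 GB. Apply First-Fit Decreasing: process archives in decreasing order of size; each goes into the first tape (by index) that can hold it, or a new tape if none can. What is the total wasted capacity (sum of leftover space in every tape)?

Sorted descending: 190, 184, 178, 163, 161, 153, 152, 143, 141, 133, 123, 116, 85, 82, 75, 51, 38, 31.
Put 190 GB in tape 1; 10 GB remain.
Put 184 GB in tape 2; 16 GB remain.
Put 178 GB in tape 3; 22 GB remain.
Put 163 GB in tape 4; 37 GB remain.
Put 161 GB in tape 5; 39 GB remain.
Put 153 GB in tape 6; 47 GB remain.
Put 152 GB in tape 7; 48 GB remain.
Put 143 GB in tape 8; 57 GB remain.
Put 141 GB in tape 9; 59 GB remain.
Put 133 GB in tape 10; 67 GB remain.
Put 123 GB in tape 11; 77 GB remain.
Put 116 GB in tape 12; 84 GB remain.
Put 85 GB in tape 13; 115 GB remain.
Put 82 GB in tape 12; 2 GB remain.
Put 75 GB in tape 11; 2 GB remain.
Put 51 GB in tape 8; 6 GB remain.
Put 38 GB in tape 5; 1 GB remain.
Put 31 GB in tape 4; 6 GB remain.
13 tapes × 200 GB = 2600 GB; used 2199 GB; unused 401 GB.

401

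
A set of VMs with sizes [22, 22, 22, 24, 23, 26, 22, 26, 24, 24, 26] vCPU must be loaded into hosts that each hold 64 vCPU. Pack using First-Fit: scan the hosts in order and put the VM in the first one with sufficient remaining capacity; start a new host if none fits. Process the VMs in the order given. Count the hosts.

22 vCPU → host 1 (remaining 42 vCPU)
22 vCPU → host 1 (remaining 20 vCPU)
22 vCPU → host 2 (remaining 42 vCPU)
24 vCPU → host 2 (remaining 18 vCPU)
23 vCPU → host 3 (remaining 41 vCPU)
26 vCPU → host 3 (remaining 15 vCPU)
22 vCPU → host 4 (remaining 42 vCPU)
26 vCPU → host 4 (remaining 16 vCPU)
24 vCPU → host 5 (remaining 40 vCPU)
24 vCPU → host 5 (remaining 16 vCPU)
26 vCPU → host 6 (remaining 38 vCPU)
Final hosts: [22,22] [22,24] [23,26] [22,26] [24,24] [26].

6 hosts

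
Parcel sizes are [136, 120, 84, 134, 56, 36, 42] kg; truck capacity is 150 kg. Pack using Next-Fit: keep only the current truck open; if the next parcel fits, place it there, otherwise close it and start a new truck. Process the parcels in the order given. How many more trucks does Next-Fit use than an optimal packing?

0

Next-Fit: [136] [120] [84] [134] [56,36,42] → 5 trucks.
Total size 608 kg; any packing needs at least ⌈608/150⌉ = 5 trucks.
So 5 is already optimal.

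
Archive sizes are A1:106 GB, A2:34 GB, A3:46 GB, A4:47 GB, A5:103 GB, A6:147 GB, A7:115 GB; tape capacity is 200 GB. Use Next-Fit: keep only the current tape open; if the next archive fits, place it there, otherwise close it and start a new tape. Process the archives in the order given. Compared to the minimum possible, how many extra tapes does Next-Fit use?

Next-Fit: [106,34,46] [47,103] [147] [115] → 4 tapes.
4 archives exceed 100 GB (half the capacity), and no two of those can share a tape, so at least 4 tapes are needed.
So 4 is already optimal.

0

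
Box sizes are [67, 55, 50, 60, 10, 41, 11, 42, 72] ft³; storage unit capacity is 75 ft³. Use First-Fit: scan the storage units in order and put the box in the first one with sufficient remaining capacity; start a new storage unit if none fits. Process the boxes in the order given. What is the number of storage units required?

storage unit 1: place 67 ft³, 8 ft³ left
storage unit 2: place 55 ft³, 20 ft³ left
storage unit 3: place 50 ft³, 25 ft³ left
storage unit 4: place 60 ft³, 15 ft³ left
storage unit 2: place 10 ft³, 10 ft³ left
storage unit 5: place 41 ft³, 34 ft³ left
storage unit 3: place 11 ft³, 14 ft³ left
storage unit 6: place 42 ft³, 33 ft³ left
storage unit 7: place 72 ft³, 3 ft³ left

7 storage units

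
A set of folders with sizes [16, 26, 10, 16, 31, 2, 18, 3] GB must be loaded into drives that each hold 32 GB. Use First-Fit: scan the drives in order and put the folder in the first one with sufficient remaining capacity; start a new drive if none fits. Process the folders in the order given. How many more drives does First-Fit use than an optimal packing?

1

First-Fit: [16,10,2,3] [26] [16] [31] [18] → 5 drives.
Total size 122 GB; any packing needs at least ⌈122/32⌉ = 4 drives.
An optimal packing achieves that bound: [31] [26,3,2] [18,10] [16,16] → 4 drives.
Excess: 5 − 4 = 1.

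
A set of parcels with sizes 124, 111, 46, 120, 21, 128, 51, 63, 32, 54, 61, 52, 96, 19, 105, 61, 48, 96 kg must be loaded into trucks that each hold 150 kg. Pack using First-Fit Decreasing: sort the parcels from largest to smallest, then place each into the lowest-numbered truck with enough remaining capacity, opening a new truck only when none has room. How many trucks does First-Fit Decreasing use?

10

Sorted descending: 128, 124, 120, 111, 105, 96, 96, 63, 61, 61, 54, 52, 51, 48, 46, 32, 21, 19.
128 kg → truck 1 (remaining 22 kg)
124 kg → truck 2 (remaining 26 kg)
120 kg → truck 3 (remaining 30 kg)
111 kg → truck 4 (remaining 39 kg)
105 kg → truck 5 (remaining 45 kg)
96 kg → truck 6 (remaining 54 kg)
96 kg → truck 7 (remaining 54 kg)
63 kg → truck 8 (remaining 87 kg)
61 kg → truck 8 (remaining 26 kg)
61 kg → truck 9 (remaining 89 kg)
54 kg → truck 6 (remaining 0 kg)
52 kg → truck 7 (remaining 2 kg)
51 kg → truck 9 (remaining 38 kg)
48 kg → truck 10 (remaining 102 kg)
46 kg → truck 10 (remaining 56 kg)
32 kg → truck 4 (remaining 7 kg)
21 kg → truck 1 (remaining 1 kg)
19 kg → truck 2 (remaining 7 kg)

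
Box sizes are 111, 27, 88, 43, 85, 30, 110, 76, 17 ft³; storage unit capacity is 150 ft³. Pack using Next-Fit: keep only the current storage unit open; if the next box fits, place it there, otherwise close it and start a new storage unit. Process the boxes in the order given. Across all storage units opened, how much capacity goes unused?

storage unit 1: place 111 ft³, 39 ft³ left
storage unit 1: place 27 ft³, 12 ft³ left
storage unit 2: place 88 ft³, 62 ft³ left
storage unit 2: place 43 ft³, 19 ft³ left
storage unit 3: place 85 ft³, 65 ft³ left
storage unit 3: place 30 ft³, 35 ft³ left
storage unit 4: place 110 ft³, 40 ft³ left
storage unit 5: place 76 ft³, 74 ft³ left
storage unit 5: place 17 ft³, 57 ft³ left
5 storage units × 150 ft³ = 750 ft³; used 587 ft³; unused 163 ft³.

163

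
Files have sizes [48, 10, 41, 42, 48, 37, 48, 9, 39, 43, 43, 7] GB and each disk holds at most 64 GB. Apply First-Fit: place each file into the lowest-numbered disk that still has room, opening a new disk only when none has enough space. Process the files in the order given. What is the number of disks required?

9 disks

Put 48 GB in disk 1; 16 GB remain.
Put 10 GB in disk 1; 6 GB remain.
Put 41 GB in disk 2; 23 GB remain.
Put 42 GB in disk 3; 22 GB remain.
Put 48 GB in disk 4; 16 GB remain.
Put 37 GB in disk 5; 27 GB remain.
Put 48 GB in disk 6; 16 GB remain.
Put 9 GB in disk 2; 14 GB remain.
Put 39 GB in disk 7; 25 GB remain.
Put 43 GB in disk 8; 21 GB remain.
Put 43 GB in disk 9; 21 GB remain.
Put 7 GB in disk 2; 7 GB remain.
Final disks: [48,10] [41,9,7] [42] [48] [37] [48] [39] [43] [43].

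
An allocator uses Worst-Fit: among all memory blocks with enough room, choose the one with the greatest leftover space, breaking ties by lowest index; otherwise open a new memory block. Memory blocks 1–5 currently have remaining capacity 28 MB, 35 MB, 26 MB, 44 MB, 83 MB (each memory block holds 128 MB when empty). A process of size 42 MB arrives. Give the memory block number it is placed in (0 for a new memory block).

Memory blocks with room: memory block 4 (44 MB), memory block 5 (83 MB).
Most room is memory block 5 with 83 MB free.

5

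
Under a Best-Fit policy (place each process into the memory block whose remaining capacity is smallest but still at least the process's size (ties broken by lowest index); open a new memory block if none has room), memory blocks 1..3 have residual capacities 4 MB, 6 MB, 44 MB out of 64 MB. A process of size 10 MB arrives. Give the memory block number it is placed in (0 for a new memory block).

Memory blocks with room: memory block 3 (44 MB).
Tightest fit is memory block 3 with 44 MB free.

3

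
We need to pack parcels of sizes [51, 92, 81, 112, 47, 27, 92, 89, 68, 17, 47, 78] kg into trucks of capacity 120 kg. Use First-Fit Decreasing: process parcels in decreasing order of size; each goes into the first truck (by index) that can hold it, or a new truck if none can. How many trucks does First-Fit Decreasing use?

8

Sorted descending: 112, 92, 92, 89, 81, 78, 68, 51, 47, 47, 27, 17.
Put 112 kg in truck 1; 8 kg remain.
Put 92 kg in truck 2; 28 kg remain.
Put 92 kg in truck 3; 28 kg remain.
Put 89 kg in truck 4; 31 kg remain.
Put 81 kg in truck 5; 39 kg remain.
Put 78 kg in truck 6; 42 kg remain.
Put 68 kg in truck 7; 52 kg remain.
Put 51 kg in truck 7; 1 kg remain.
Put 47 kg in truck 8; 73 kg remain.
Put 47 kg in truck 8; 26 kg remain.
Put 27 kg in truck 2; 1 kg remain.
Put 17 kg in truck 3; 11 kg remain.
Final trucks: [112] [92,27] [92,17] [89] [81] [78] [68,51] [47,47].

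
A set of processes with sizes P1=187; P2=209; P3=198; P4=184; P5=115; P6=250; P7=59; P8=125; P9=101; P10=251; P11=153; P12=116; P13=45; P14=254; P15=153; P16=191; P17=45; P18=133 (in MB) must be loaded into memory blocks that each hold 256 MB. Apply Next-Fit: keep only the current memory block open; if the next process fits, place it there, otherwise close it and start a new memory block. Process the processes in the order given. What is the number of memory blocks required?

P1 (187 MB) → memory block 1 (remaining 69 MB)
P2 (209 MB) → memory block 2 (remaining 47 MB)
P3 (198 MB) → memory block 3 (remaining 58 MB)
P4 (184 MB) → memory block 4 (remaining 72 MB)
P5 (115 MB) → memory block 5 (remaining 141 MB)
P6 (250 MB) → memory block 6 (remaining 6 MB)
P7 (59 MB) → memory block 7 (remaining 197 MB)
P8 (125 MB) → memory block 7 (remaining 72 MB)
P9 (101 MB) → memory block 8 (remaining 155 MB)
P10 (251 MB) → memory block 9 (remaining 5 MB)
P11 (153 MB) → memory block 10 (remaining 103 MB)
P12 (116 MB) → memory block 11 (remaining 140 MB)
P13 (45 MB) → memory block 11 (remaining 95 MB)
P14 (254 MB) → memory block 12 (remaining 2 MB)
P15 (153 MB) → memory block 13 (remaining 103 MB)
P16 (191 MB) → memory block 14 (remaining 65 MB)
P17 (45 MB) → memory block 14 (remaining 20 MB)
P18 (133 MB) → memory block 15 (remaining 123 MB)

15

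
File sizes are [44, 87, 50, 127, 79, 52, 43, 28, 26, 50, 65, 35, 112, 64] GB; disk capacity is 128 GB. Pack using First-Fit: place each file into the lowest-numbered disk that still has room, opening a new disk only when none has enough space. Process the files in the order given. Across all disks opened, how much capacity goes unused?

Put 44 GB in disk 1; 84 GB remain.
Put 87 GB in disk 2; 41 GB remain.
Put 50 GB in disk 1; 34 GB remain.
Put 127 GB in disk 3; 1 GB remain.
Put 79 GB in disk 4; 49 GB remain.
Put 52 GB in disk 5; 76 GB remain.
Put 43 GB in disk 4; 6 GB remain.
Put 28 GB in disk 1; 6 GB remain.
Put 26 GB in disk 2; 15 GB remain.
Put 50 GB in disk 5; 26 GB remain.
Put 65 GB in disk 6; 63 GB remain.
Put 35 GB in disk 6; 28 GB remain.
Put 112 GB in disk 7; 16 GB remain.
Put 64 GB in disk 8; 64 GB remain.
8 disks × 128 GB = 1024 GB; used 862 GB; unused 162 GB.

162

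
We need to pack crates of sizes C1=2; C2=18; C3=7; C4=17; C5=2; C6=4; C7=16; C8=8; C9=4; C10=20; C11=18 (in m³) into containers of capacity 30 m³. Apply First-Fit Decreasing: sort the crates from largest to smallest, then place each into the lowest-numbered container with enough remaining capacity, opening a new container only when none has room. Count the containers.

5

Sorted descending: 20, 18, 18, 17, 16, 8, 7, 4, 4, 2, 2.
container 1: place 20 m³, 10 m³ left
container 2: place 18 m³, 12 m³ left
container 3: place 18 m³, 12 m³ left
container 4: place 17 m³, 13 m³ left
container 5: place 16 m³, 14 m³ left
container 1: place 8 m³, 2 m³ left
container 2: place 7 m³, 5 m³ left
container 2: place 4 m³, 1 m³ left
container 3: place 4 m³, 8 m³ left
container 1: place 2 m³, 0 m³ left
container 3: place 2 m³, 6 m³ left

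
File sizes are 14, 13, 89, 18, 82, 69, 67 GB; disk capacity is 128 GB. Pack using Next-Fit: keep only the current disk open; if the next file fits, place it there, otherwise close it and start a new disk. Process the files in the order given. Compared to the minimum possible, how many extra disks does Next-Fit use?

0

Next-Fit: [14,13,89] [18,82] [69] [67] → 4 disks.
4 files exceed 64 GB (half the capacity), and no two of those can share a disk, so at least 4 disks are needed.
So 4 is already optimal.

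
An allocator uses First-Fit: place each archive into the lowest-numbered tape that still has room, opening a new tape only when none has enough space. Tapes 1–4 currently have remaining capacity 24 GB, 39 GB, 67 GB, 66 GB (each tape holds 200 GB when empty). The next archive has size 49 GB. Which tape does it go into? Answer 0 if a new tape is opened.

Tapes with room: tape 3 (67 GB), tape 4 (66 GB).
The first with room is tape 3.

3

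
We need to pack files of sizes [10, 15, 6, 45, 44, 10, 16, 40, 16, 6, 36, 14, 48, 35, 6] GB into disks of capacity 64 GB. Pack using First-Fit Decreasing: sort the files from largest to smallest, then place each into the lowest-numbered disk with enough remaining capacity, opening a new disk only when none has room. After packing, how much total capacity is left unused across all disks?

Sorted descending: 48, 45, 44, 40, 36, 35, 16, 16, 15, 14, 10, 10, 6, 6, 6.
Put 48 GB in disk 1; 16 GB remain.
Put 45 GB in disk 2; 19 GB remain.
Put 44 GB in disk 3; 20 GB remain.
Put 40 GB in disk 4; 24 GB remain.
Put 36 GB in disk 5; 28 GB remain.
Put 35 GB in disk 6; 29 GB remain.
Put 16 GB in disk 1; 0 GB remain.
Put 16 GB in disk 2; 3 GB remain.
Put 15 GB in disk 3; 5 GB remain.
Put 14 GB in disk 4; 10 GB remain.
Put 10 GB in disk 4; 0 GB remain.
Put 10 GB in disk 5; 18 GB remain.
Put 6 GB in disk 5; 12 GB remain.
Put 6 GB in disk 5; 6 GB remain.
Put 6 GB in disk 5; 0 GB remain.
6 disks × 64 GB = 384 GB; used 347 GB; unused 37 GB.

37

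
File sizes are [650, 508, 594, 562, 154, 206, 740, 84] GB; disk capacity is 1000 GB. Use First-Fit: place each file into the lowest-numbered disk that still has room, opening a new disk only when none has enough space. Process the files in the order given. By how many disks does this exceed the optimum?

First-Fit: [650,154,84] [508,206] [594] [562] [740] → 5 disks.
5 files exceed 500 GB (half the capacity), and no two of those can share a disk, so at least 5 disks are needed.
So 5 is already optimal.

0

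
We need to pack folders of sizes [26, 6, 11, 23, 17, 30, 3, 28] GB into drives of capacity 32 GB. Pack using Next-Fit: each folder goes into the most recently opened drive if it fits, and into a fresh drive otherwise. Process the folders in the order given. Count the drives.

6

drive 1: place 26 GB, 6 GB left
drive 1: place 6 GB, 0 GB left
drive 2: place 11 GB, 21 GB left
drive 3: place 23 GB, 9 GB left
drive 4: place 17 GB, 15 GB left
drive 5: place 30 GB, 2 GB left
drive 6: place 3 GB, 29 GB left
drive 6: place 28 GB, 1 GB left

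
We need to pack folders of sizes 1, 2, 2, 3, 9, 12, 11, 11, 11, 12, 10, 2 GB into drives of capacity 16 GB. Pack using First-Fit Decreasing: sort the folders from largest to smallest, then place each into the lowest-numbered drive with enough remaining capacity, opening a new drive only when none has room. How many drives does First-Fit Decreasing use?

Sorted descending: 12, 12, 11, 11, 11, 10, 9, 3, 2, 2, 2, 1.
12 GB → drive 1 (remaining 4 GB)
12 GB → drive 2 (remaining 4 GB)
11 GB → drive 3 (remaining 5 GB)
11 GB → drive 4 (remaining 5 GB)
11 GB → drive 5 (remaining 5 GB)
10 GB → drive 6 (remaining 6 GB)
9 GB → drive 7 (remaining 7 GB)
3 GB → drive 1 (remaining 1 GB)
2 GB → drive 2 (remaining 2 GB)
2 GB → drive 2 (remaining 0 GB)
2 GB → drive 3 (remaining 3 GB)
1 GB → drive 1 (remaining 0 GB)

7 drives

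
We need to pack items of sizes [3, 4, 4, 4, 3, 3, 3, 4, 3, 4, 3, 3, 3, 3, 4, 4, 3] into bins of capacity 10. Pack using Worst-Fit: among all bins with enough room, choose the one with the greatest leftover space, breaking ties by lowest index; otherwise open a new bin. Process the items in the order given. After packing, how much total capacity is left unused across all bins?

3 → bin 1 (remaining 7)
4 → bin 1 (remaining 3)
4 → bin 2 (remaining 6)
4 → bin 2 (remaining 2)
3 → bin 1 (remaining 0)
3 → bin 3 (remaining 7)
3 → bin 3 (remaining 4)
4 → bin 3 (remaining 0)
3 → bin 4 (remaining 7)
4 → bin 4 (remaining 3)
3 → bin 4 (remaining 0)
3 → bin 5 (remaining 7)
3 → bin 5 (remaining 4)
3 → bin 5 (remaining 1)
4 → bin 6 (remaining 6)
4 → bin 6 (remaining 2)
3 → bin 7 (remaining 7)
7 bins × 10 = 70; used 58; unused 12.

12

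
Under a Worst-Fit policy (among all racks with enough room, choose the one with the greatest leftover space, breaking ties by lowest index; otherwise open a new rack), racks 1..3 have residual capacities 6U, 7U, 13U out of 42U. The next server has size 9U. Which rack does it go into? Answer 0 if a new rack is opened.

Racks with room: rack 3 (13U).
Most room is rack 3 with 13U free.

3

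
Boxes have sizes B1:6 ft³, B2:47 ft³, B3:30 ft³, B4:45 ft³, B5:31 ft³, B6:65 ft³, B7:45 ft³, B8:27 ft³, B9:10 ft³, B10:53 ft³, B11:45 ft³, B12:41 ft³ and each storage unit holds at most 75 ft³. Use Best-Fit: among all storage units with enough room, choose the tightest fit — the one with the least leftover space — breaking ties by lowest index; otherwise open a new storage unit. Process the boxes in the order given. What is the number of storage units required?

7

B1 (6 ft³) → storage unit 1 (remaining 69 ft³)
B2 (47 ft³) → storage unit 1 (remaining 22 ft³)
B3 (30 ft³) → storage unit 2 (remaining 45 ft³)
B4 (45 ft³) → storage unit 2 (remaining 0 ft³)
B5 (31 ft³) → storage unit 3 (remaining 44 ft³)
B6 (65 ft³) → storage unit 4 (remaining 10 ft³)
B7 (45 ft³) → storage unit 5 (remaining 30 ft³)
B8 (27 ft³) → storage unit 5 (remaining 3 ft³)
B9 (10 ft³) → storage unit 4 (remaining 0 ft³)
B10 (53 ft³) → storage unit 6 (remaining 22 ft³)
B11 (45 ft³) → storage unit 7 (remaining 30 ft³)
B12 (41 ft³) → storage unit 3 (remaining 3 ft³)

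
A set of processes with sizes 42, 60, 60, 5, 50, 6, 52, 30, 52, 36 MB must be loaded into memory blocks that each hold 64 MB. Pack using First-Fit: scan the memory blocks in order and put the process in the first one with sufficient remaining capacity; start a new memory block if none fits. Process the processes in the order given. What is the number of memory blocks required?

8 memory blocks

42 MB → memory block 1 (remaining 22 MB)
60 MB → memory block 2 (remaining 4 MB)
60 MB → memory block 3 (remaining 4 MB)
5 MB → memory block 1 (remaining 17 MB)
50 MB → memory block 4 (remaining 14 MB)
6 MB → memory block 1 (remaining 11 MB)
52 MB → memory block 5 (remaining 12 MB)
30 MB → memory block 6 (remaining 34 MB)
52 MB → memory block 7 (remaining 12 MB)
36 MB → memory block 8 (remaining 28 MB)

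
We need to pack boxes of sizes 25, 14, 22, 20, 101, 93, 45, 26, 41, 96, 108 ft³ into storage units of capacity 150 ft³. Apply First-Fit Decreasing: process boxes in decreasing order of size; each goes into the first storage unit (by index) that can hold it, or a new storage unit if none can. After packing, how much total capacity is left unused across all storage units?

Sorted descending: 108, 101, 96, 93, 45, 41, 26, 25, 22, 20, 14.
108 ft³ → storage unit 1 (remaining 42 ft³)
101 ft³ → storage unit 2 (remaining 49 ft³)
96 ft³ → storage unit 3 (remaining 54 ft³)
93 ft³ → storage unit 4 (remaining 57 ft³)
45 ft³ → storage unit 2 (remaining 4 ft³)
41 ft³ → storage unit 1 (remaining 1 ft³)
26 ft³ → storage unit 3 (remaining 28 ft³)
25 ft³ → storage unit 3 (remaining 3 ft³)
22 ft³ → storage unit 4 (remaining 35 ft³)
20 ft³ → storage unit 4 (remaining 15 ft³)
14 ft³ → storage unit 4 (remaining 1 ft³)
4 storage units × 150 ft³ = 600 ft³; used 591 ft³; unused 9 ft³.

9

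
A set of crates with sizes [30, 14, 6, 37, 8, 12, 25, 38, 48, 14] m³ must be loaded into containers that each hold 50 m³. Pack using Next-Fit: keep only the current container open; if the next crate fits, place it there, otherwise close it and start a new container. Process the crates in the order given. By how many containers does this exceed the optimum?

1

Next-Fit: [30,14,6] [37,8] [12,25] [38] [48] [14] → 6 containers.
Total size 232 m³; any packing needs at least ⌈232/50⌉ = 5 containers.
An optimal packing achieves that bound: [48] [38,12] [37,8] [30,14,6] [25,14] → 5 containers.
Excess: 6 − 5 = 1.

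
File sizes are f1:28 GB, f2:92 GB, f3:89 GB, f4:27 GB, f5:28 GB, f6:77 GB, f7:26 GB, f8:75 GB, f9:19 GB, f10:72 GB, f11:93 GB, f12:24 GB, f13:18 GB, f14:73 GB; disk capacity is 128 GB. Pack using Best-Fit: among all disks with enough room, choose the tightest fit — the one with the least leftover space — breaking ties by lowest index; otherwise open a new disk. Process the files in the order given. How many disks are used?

f1 (28 GB) → disk 1 (remaining 100 GB)
f2 (92 GB) → disk 1 (remaining 8 GB)
f3 (89 GB) → disk 2 (remaining 39 GB)
f4 (27 GB) → disk 2 (remaining 12 GB)
f5 (28 GB) → disk 3 (remaining 100 GB)
f6 (77 GB) → disk 3 (remaining 23 GB)
f7 (26 GB) → disk 4 (remaining 102 GB)
f8 (75 GB) → disk 4 (remaining 27 GB)
f9 (19 GB) → disk 3 (remaining 4 GB)
f10 (72 GB) → disk 5 (remaining 56 GB)
f11 (93 GB) → disk 6 (remaining 35 GB)
f12 (24 GB) → disk 4 (remaining 3 GB)
f13 (18 GB) → disk 6 (remaining 17 GB)
f14 (73 GB) → disk 7 (remaining 55 GB)

7 disks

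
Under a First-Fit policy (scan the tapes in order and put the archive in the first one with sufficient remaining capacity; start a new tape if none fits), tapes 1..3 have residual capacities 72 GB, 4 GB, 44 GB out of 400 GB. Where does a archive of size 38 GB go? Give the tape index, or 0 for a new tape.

Tapes with room: tape 1 (72 GB), tape 3 (44 GB).
The first with room is tape 1.

1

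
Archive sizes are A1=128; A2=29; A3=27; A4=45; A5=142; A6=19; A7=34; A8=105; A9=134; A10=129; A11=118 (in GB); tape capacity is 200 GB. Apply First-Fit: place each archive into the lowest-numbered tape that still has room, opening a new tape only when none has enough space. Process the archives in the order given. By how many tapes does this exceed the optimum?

0

First-Fit: [128,29,27] [45,142] [19,34,105] [134] [129] [118] → 6 tapes.
6 archives exceed 100 GB (half the capacity), and no two of those can share a tape, so at least 6 tapes are needed.
So 6 is already optimal.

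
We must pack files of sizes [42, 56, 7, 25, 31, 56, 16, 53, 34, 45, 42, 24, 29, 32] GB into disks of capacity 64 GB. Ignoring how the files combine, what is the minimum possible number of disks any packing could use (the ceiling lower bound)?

Total size = 42 + 56 + 7 + 25 + 31 + 56 + 16 + 53 + 34 + 45 + 42 + 24 + 29 + 32 = 492 GB.
⌈492 / 64⌉ = 8.

8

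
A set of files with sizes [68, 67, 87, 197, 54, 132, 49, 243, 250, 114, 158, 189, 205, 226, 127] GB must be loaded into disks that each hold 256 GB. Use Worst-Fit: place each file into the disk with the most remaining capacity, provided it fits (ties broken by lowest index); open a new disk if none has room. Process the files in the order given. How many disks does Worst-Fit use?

10

68 GB → disk 1 (remaining 188 GB)
67 GB → disk 1 (remaining 121 GB)
87 GB → disk 1 (remaining 34 GB)
197 GB → disk 2 (remaining 59 GB)
54 GB → disk 2 (remaining 5 GB)
132 GB → disk 3 (remaining 124 GB)
49 GB → disk 3 (remaining 75 GB)
243 GB → disk 4 (remaining 13 GB)
250 GB → disk 5 (remaining 6 GB)
114 GB → disk 6 (remaining 142 GB)
158 GB → disk 7 (remaining 98 GB)
189 GB → disk 8 (remaining 67 GB)
205 GB → disk 9 (remaining 51 GB)
226 GB → disk 10 (remaining 30 GB)
127 GB → disk 6 (remaining 15 GB)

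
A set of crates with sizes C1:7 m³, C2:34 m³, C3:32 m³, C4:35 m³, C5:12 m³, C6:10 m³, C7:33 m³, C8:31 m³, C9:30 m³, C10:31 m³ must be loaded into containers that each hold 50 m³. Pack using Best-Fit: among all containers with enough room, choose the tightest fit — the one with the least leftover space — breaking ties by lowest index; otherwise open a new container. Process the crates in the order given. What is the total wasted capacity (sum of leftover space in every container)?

Put C1 (7 m³) in container 1; 43 m³ remain.
Put C2 (34 m³) in container 1; 9 m³ remain.
Put C3 (32 m³) in container 2; 18 m³ remain.
Put C4 (35 m³) in container 3; 15 m³ remain.
Put C5 (12 m³) in container 3; 3 m³ remain.
Put C6 (10 m³) in container 2; 8 m³ remain.
Put C7 (33 m³) in container 4; 17 m³ remain.
Put C8 (31 m³) in container 5; 19 m³ remain.
Put C9 (30 m³) in container 6; 20 m³ remain.
Put C10 (31 m³) in container 7; 19 m³ remain.
7 containers × 50 m³ = 350 m³; used 255 m³; unused 95 m³.

95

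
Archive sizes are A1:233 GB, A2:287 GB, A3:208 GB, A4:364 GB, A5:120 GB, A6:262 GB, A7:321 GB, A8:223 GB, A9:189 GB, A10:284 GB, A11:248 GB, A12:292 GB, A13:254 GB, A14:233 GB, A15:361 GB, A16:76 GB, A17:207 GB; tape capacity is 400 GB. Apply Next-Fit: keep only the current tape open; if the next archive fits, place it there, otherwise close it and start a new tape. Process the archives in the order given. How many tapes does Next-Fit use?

15

tape 1: place A1 (233 GB), 167 GB left
tape 2: place A2 (287 GB), 113 GB left
tape 3: place A3 (208 GB), 192 GB left
tape 4: place A4 (364 GB), 36 GB left
tape 5: place A5 (120 GB), 280 GB left
tape 5: place A6 (262 GB), 18 GB left
tape 6: place A7 (321 GB), 79 GB left
tape 7: place A8 (223 GB), 177 GB left
tape 8: place A9 (189 GB), 211 GB left
tape 9: place A10 (284 GB), 116 GB left
tape 10: place A11 (248 GB), 152 GB left
tape 11: place A12 (292 GB), 108 GB left
tape 12: place A13 (254 GB), 146 GB left
tape 13: place A14 (233 GB), 167 GB left
tape 14: place A15 (361 GB), 39 GB left
tape 15: place A16 (76 GB), 324 GB left
tape 15: place A17 (207 GB), 117 GB left
Final tapes: [233] [287] [208] [364] [120,262] [321] [223] [189] [284] [248] [292] [254] [233] [361] [76,207].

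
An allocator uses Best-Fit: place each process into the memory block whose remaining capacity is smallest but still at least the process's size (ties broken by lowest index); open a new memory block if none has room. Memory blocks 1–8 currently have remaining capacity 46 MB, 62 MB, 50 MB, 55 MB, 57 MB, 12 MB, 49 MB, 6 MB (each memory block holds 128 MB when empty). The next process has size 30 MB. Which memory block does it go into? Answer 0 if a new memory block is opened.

Memory blocks with room: memory block 1 (46 MB), memory block 2 (62 MB), memory block 3 (50 MB), memory block 4 (55 MB), memory block 5 (57 MB), memory block 7 (49 MB).
Tightest fit is memory block 1 with 46 MB free.

1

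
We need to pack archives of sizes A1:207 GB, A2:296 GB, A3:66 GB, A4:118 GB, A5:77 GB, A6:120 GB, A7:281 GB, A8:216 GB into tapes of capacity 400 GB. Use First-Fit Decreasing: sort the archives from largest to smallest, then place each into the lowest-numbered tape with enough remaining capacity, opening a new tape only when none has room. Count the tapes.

4

Sorted descending: 296, 281, 216, 207, 120, 118, 77, 66.
Put 296 GB in tape 1; 104 GB remain.
Put 281 GB in tape 2; 119 GB remain.
Put 216 GB in tape 3; 184 GB remain.
Put 207 GB in tape 4; 193 GB remain.
Put 120 GB in tape 3; 64 GB remain.
Put 118 GB in tape 2; 1 GB remain.
Put 77 GB in tape 1; 27 GB remain.
Put 66 GB in tape 4; 127 GB remain.
Final tapes: [296,77] [281,118] [216,120] [207,66].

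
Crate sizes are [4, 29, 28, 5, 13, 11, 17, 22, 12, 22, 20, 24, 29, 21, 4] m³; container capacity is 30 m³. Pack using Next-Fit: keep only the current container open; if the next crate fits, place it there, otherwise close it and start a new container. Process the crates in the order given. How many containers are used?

12

4 m³ → container 1 (remaining 26 m³)
29 m³ → container 2 (remaining 1 m³)
28 m³ → container 3 (remaining 2 m³)
5 m³ → container 4 (remaining 25 m³)
13 m³ → container 4 (remaining 12 m³)
11 m³ → container 4 (remaining 1 m³)
17 m³ → container 5 (remaining 13 m³)
22 m³ → container 6 (remaining 8 m³)
12 m³ → container 7 (remaining 18 m³)
22 m³ → container 8 (remaining 8 m³)
20 m³ → container 9 (remaining 10 m³)
24 m³ → container 10 (remaining 6 m³)
29 m³ → container 11 (remaining 1 m³)
21 m³ → container 12 (remaining 9 m³)
4 m³ → container 12 (remaining 5 m³)
Final containers: [4] [29] [28] [5,13,11] [17] [22] [12] [22] [20] [24] [29] [21,4].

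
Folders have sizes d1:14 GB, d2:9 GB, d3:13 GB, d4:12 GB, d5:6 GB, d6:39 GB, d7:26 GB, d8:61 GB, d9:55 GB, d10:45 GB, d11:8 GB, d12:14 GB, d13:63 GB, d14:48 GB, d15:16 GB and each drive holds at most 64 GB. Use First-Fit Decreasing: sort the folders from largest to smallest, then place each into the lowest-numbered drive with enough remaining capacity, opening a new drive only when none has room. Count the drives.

Sorted descending: 63, 61, 55, 48, 45, 39, 26, 16, 14, 14, 13, 12, 9, 8, 6.
drive 1: place 63 GB, 1 GB left
drive 2: place 61 GB, 3 GB left
drive 3: place 55 GB, 9 GB left
drive 4: place 48 GB, 16 GB left
drive 5: place 45 GB, 19 GB left
drive 6: place 39 GB, 25 GB left
drive 7: place 26 GB, 38 GB left
drive 4: place 16 GB, 0 GB left
drive 5: place 14 GB, 5 GB left
drive 6: place 14 GB, 11 GB left
drive 7: place 13 GB, 25 GB left
drive 7: place 12 GB, 13 GB left
drive 3: place 9 GB, 0 GB left
drive 6: place 8 GB, 3 GB left
drive 7: place 6 GB, 7 GB left
Final drives: [63] [61] [55,9] [48,16] [45,14] [39,14,8] [26,13,12,6].

7 drives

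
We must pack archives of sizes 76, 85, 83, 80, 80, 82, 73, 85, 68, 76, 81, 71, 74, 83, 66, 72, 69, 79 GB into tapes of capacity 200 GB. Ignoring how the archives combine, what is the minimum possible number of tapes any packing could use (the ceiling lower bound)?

7

Total size = 76 + 85 + 83 + 80 + 80 + 82 + 73 + 85 + 68 + 76 + 81 + 71 + 74 + 83 + 66 + 72 + 69 + 79 = 1383 GB.
⌈1383 / 200⌉ = 7.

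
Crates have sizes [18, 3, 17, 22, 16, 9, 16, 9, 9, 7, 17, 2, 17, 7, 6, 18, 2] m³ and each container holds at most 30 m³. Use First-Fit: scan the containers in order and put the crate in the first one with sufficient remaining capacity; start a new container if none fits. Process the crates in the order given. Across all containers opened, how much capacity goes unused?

45

container 1: place 18 m³, 12 m³ left
container 1: place 3 m³, 9 m³ left
container 2: place 17 m³, 13 m³ left
container 3: place 22 m³, 8 m³ left
container 4: place 16 m³, 14 m³ left
container 1: place 9 m³, 0 m³ left
container 5: place 16 m³, 14 m³ left
container 2: place 9 m³, 4 m³ left
container 4: place 9 m³, 5 m³ left
container 3: place 7 m³, 1 m³ left
container 6: place 17 m³, 13 m³ left
container 2: place 2 m³, 2 m³ left
container 7: place 17 m³, 13 m³ left
container 5: place 7 m³, 7 m³ left
container 5: place 6 m³, 1 m³ left
container 8: place 18 m³, 12 m³ left
container 2: place 2 m³, 0 m³ left
8 containers × 30 m³ = 240 m³; used 195 m³; unused 45 m³.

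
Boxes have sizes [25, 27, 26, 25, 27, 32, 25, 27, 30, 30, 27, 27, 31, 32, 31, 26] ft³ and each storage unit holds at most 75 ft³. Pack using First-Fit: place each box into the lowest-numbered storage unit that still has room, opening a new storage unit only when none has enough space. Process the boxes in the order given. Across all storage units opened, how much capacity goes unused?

152

Put 25 ft³ in storage unit 1; 50 ft³ remain.
Put 27 ft³ in storage unit 1; 23 ft³ remain.
Put 26 ft³ in storage unit 2; 49 ft³ remain.
Put 25 ft³ in storage unit 2; 24 ft³ remain.
Put 27 ft³ in storage unit 3; 48 ft³ remain.
Put 32 ft³ in storage unit 3; 16 ft³ remain.
Put 25 ft³ in storage unit 4; 50 ft³ remain.
Put 27 ft³ in storage unit 4; 23 ft³ remain.
Put 30 ft³ in storage unit 5; 45 ft³ remain.
Put 30 ft³ in storage unit 5; 15 ft³ remain.
Put 27 ft³ in storage unit 6; 48 ft³ remain.
Put 27 ft³ in storage unit 6; 21 ft³ remain.
Put 31 ft³ in storage unit 7; 44 ft³ remain.
Put 32 ft³ in storage unit 7; 12 ft³ remain.
Put 31 ft³ in storage unit 8; 44 ft³ remain.
Put 26 ft³ in storage unit 8; 18 ft³ remain.
8 storage units × 75 ft³ = 600 ft³; used 448 ft³; unused 152 ft³.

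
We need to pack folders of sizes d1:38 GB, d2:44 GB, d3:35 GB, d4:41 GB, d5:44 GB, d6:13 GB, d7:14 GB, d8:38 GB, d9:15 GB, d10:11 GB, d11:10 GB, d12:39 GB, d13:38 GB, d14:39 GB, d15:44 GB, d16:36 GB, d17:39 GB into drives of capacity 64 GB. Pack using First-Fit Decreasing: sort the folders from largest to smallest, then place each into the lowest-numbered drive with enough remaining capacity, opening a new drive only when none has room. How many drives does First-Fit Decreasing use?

Sorted descending: 44, 44, 44, 41, 39, 39, 39, 38, 38, 38, 36, 35, 15, 14, 13, 11, 10.
44 GB → drive 1 (remaining 20 GB)
44 GB → drive 2 (remaining 20 GB)
44 GB → drive 3 (remaining 20 GB)
41 GB → drive 4 (remaining 23 GB)
39 GB → drive 5 (remaining 25 GB)
39 GB → drive 6 (remaining 25 GB)
39 GB → drive 7 (remaining 25 GB)
38 GB → drive 8 (remaining 26 GB)
38 GB → drive 9 (remaining 26 GB)
38 GB → drive 10 (remaining 26 GB)
36 GB → drive 11 (remaining 28 GB)
35 GB → drive 12 (remaining 29 GB)
15 GB → drive 1 (remaining 5 GB)
14 GB → drive 2 (remaining 6 GB)
13 GB → drive 3 (remaining 7 GB)
11 GB → drive 4 (remaining 12 GB)
10 GB → drive 4 (remaining 2 GB)

12 drives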